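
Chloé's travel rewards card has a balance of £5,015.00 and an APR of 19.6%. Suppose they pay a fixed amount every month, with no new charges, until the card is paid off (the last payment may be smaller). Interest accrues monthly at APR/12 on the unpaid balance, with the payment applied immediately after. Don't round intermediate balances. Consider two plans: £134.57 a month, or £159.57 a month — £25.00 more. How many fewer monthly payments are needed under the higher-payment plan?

13 fewer payments

Monthly rate r = 19.6%/12 = 1.63333% = 0.0163333.
At £134.57/mo: n = ⌈−ln(1 − rB₀/P)/ln(1+r)⌉ = 58 payments (last £122.86); total interest = total paid − £5,015.00 = £2,778.35.
At £159.57/mo: 45 payments (last £72.25); total interest £2,078.33.
Payments saved = 58 − 45 = 13.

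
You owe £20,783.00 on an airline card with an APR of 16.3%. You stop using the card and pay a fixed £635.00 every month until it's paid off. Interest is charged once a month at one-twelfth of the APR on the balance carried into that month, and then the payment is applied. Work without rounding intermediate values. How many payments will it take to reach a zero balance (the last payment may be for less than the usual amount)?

Monthly rate r = 16.3%/12 = 1.35833% = 0.0135833.
Recurrence: B ← B·(1+r) − £635.00.
Month 1: interest £282.30; balance after payment £20,430.30.
Month 2: interest £277.51; balance after payment £20,072.81.
Closed form: n = −ln(1 − rB₀/P)/ln(1+r) = −ln(0.55543)/ln(1.01358) ≈ 43.583, so the balance reaches zero during payment 44.

44 months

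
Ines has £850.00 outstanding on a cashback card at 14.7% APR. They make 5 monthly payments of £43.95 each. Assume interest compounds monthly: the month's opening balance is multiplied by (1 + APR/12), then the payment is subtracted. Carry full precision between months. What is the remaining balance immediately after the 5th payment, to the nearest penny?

£678.15

Monthly rate r = 14.7%/12 = 1.225% = 0.01225.
Each month: B ← B·(1+r) − £43.95.
Month 1: interest £10.41; balance after payment £816.46.
Month 2: interest £10.00; balance after payment £782.51.
Month 3: interest £9.59; balance after payment £748.15.
Month 4: interest £9.16; balance after payment £713.36.
Month 5: interest £8.74; balance after payment £678.15.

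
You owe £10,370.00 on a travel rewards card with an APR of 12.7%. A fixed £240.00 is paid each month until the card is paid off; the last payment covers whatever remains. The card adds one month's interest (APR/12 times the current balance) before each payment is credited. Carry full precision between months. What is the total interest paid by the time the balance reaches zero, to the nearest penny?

Monthly rate r = 12.7%/12 = 1.05833% = 0.0105833.
Payoff takes n = ⌈−ln(1 − rB₀/P)/ln(1+r)⌉ = ⌈58.054⌉ = 59 payments; the last is £13.04.
Total paid = 58·£240.00 + £13.04 = £13,933.04.
Total interest = total paid − principal = £13,933.04 − £10,370.00 = £3,563.04.

£3,563.04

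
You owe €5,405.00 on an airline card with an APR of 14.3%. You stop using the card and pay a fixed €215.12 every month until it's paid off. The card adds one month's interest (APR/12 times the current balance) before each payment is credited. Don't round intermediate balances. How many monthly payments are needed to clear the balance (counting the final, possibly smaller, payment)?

31 months

Monthly rate r = 14.3%/12 = 1.19167% = 0.0119167.
Recurrence: B ← B·(1+r) − €215.12.
Month 1: interest €64.41; balance after payment €5,254.29.
Month 2: interest €62.61; balance after payment €5,101.78.
Closed form: n = −ln(1 − rB₀/P)/ln(1+r) = −ln(0.70059)/ln(1.01192) ≈ 30.038, so the balance reaches zero during payment 31.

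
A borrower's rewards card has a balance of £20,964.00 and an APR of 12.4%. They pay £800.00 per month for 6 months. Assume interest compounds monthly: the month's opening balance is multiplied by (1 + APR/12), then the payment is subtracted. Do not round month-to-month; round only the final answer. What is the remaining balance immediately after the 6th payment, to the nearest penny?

Monthly rate r = 12.4%/12 = 1.03333% = 0.0103333.
Each month: B ← B·(1+r) − £800.00.
Month 1: interest £216.63; balance after payment £20,380.63.
Month 2: interest £210.60; balance after payment £19,791.23.
Month 3: interest £204.51; balance after payment £19,195.74.
Month 4: interest £198.36; balance after payment £18,594.09.
Month 5: interest £192.14; balance after payment £17,986.23.
Month 6: interest £185.86; balance after payment £17,372.09.

£17,372.09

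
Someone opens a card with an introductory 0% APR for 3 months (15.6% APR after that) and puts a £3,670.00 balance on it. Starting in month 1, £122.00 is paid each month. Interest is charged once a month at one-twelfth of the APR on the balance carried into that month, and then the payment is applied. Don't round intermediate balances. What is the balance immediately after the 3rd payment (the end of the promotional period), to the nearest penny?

Promo months 1–3 at r₀ = 0%/12 = 0; months 4+ at r₁ = 15.6%/12 = 0.013.
After month 3 (no interest yet): B = £3,670.00 − 3·£122.00 = £3,304.00.

£3,304.00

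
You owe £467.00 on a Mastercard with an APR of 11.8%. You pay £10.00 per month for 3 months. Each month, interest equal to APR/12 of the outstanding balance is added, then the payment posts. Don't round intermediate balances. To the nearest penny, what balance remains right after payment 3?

Monthly rate r = 11.8%/12 = 0.983333% = 0.00983333.
Each month: B ← B·(1+r) − £10.00.
Month 1: interest £4.59; balance after payment £461.59.
Month 2: interest £4.54; balance after payment £456.13.
Month 3: interest £4.49; balance after payment £450.62.

£450.62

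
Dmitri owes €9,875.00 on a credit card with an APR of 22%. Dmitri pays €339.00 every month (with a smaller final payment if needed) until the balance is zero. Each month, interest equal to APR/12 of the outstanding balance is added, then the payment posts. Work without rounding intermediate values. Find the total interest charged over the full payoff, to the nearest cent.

€4,375.09

Monthly rate r = 22%/12 = 1.83333% = 0.0183333.
Payoff takes n = ⌈−ln(1 − rB₀/P)/ln(1+r)⌉ = ⌈42.035⌉ = 43 payments; the last is €12.09.
Total paid = 42·€339.00 + €12.09 = €14,250.09.
Total interest = total paid − principal = €14,250.09 − €9,875.00 = €4,375.09.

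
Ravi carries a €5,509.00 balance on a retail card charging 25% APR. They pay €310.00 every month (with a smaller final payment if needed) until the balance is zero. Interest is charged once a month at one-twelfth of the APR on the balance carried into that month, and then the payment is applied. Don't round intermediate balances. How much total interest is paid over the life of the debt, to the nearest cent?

Monthly rate r = 25%/12 = 2.08333% = 0.0208333.
Payoff takes n = ⌈−ln(1 − rB₀/P)/ln(1+r)⌉ = ⌈22.426⌉ = 23 payments; the last is €132.69.
Total paid = 22·€310.00 + €132.69 = €6,952.69.
Total interest = total paid − principal = €6,952.69 − €5,509.00 = €1,443.69.

€1,443.69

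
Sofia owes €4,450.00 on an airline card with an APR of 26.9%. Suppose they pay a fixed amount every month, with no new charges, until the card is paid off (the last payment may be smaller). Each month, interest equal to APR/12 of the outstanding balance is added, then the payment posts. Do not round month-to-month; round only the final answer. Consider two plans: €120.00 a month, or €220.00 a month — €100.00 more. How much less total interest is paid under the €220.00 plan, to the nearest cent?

Monthly rate r = 26.9%/12 = 2.24167% = 0.0224167.
At €120.00/mo: n = ⌈−ln(1 − rB₀/P)/ln(1+r)⌉ = 81 payments (last €32.82); total interest = total paid − €4,450.00 = €5,182.82.
At €220.00/mo: 28 payments (last €55.27); total interest €1,545.27.
Interest saved = €5,182.82 − €1,545.27 = €3,637.55.

€3,637.55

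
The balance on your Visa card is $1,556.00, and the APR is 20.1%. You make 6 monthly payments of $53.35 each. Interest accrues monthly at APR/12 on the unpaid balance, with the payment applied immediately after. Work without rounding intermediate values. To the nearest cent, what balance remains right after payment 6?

$1,385.27

Monthly rate r = 20.1%/12 = 1.675% = 0.01675.
Each month: B ← B·(1+r) − $53.35.
Month 1: interest $26.06; balance after payment $1,528.71.
Month 2: interest $25.61; balance after payment $1,500.97.
Month 3: interest $25.14; balance after payment $1,472.76.
Month 4: interest $24.67; balance after payment $1,444.08.
Month 5: interest $24.19; balance after payment $1,414.92.
Month 6: interest $23.70; balance after payment $1,385.27.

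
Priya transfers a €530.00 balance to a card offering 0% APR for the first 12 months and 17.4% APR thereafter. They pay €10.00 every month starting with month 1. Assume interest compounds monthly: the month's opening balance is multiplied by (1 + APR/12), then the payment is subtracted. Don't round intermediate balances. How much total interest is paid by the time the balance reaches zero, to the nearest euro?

€217

Promo months 1–12 at r₀ = 0%/12 = 0; months 13+ at r₁ = 17.4%/12 = 0.0145.
After month 12 (no interest yet): B = €530.00 − 12·€10.00 = €410.00.
Then at r₁ with €10.00/mo: n₂ = −ln(1 − r₁·B/P)/ln(1+r₁) ≈ 62.70 → 63 more payments.
Total paid = 74·€10.00 + €7.02 = €747.02; interest = €747.02 − €530.00 = €217.02.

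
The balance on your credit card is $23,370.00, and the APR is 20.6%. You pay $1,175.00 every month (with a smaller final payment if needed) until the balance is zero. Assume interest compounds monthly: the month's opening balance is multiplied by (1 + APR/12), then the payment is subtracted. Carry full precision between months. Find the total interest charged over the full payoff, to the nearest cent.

$5,466.68

Monthly rate r = 20.6%/12 = 1.71667% = 0.0171667.
Payoff takes n = ⌈−ln(1 − rB₀/P)/ln(1+r)⌉ = ⌈24.540⌉ = 25 payments; the last is $636.68.
Total paid = 24·$1,175.00 + $636.68 = $28,836.68.
Total interest = total paid − principal = $28,836.68 − $23,370.00 = $5,466.68.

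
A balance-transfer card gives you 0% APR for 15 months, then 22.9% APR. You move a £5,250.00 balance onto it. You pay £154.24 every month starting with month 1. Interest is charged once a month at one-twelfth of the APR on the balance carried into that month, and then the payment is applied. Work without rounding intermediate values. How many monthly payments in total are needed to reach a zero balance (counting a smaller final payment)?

Promo months 1–15 at r₀ = 0%/12 = 0; months 16+ at r₁ = 22.9%/12 = 0.0190833.
After month 15 (no interest yet): B = £5,250.00 − 15·£154.24 = £2,936.40.
Then at r₁ with £154.24/mo: n₂ = −ln(1 − r₁·B/P)/ln(1+r₁) ≈ 23.88 → 24 more payments.

39 payments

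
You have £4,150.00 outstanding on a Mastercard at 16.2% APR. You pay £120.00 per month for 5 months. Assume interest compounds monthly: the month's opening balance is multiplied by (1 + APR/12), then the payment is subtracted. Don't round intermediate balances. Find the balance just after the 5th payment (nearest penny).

Monthly rate r = 16.2%/12 = 1.35% = 0.0135.
Each month: B ← B·(1+r) − £120.00.
Month 1: interest £56.02; balance after payment £4,086.02.
Month 2: interest £55.16; balance after payment £4,021.19.
Month 3: interest £54.29; balance after payment £3,955.47.
Month 4: interest £53.40; balance after payment £3,888.87.
Month 5: interest £52.50; balance after payment £3,821.37.

£3,821.37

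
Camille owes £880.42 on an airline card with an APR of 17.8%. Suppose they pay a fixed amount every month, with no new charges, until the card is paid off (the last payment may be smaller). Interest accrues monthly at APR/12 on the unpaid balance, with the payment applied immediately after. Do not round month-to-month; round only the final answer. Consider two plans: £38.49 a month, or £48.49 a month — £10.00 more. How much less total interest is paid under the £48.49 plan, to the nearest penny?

£49.99

Monthly rate r = 17.8%/12 = 1.48333% = 0.0148333.
At £38.49/mo: n = ⌈−ln(1 − rB₀/P)/ln(1+r)⌉ = 29 payments (last £5.70); total interest = total paid − £880.42 = £203.00.
At £48.49/mo: 22 payments (last £15.14); total interest £153.01.
Interest saved = £203.00 − £153.01 = £49.99.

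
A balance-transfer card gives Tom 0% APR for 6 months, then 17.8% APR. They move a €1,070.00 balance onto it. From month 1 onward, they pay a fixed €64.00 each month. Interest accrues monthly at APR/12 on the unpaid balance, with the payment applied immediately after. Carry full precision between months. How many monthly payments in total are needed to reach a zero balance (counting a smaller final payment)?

18 payments

Promo months 1–6 at r₀ = 0%/12 = 0; months 7+ at r₁ = 17.8%/12 = 0.0148333.
After month 6 (no interest yet): B = €1,070.00 − 6·€64.00 = €686.00.
Then at r₁ with €64.00/mo: n₂ = −ln(1 − r₁·B/P)/ln(1+r₁) ≈ 11.76 → 12 more payments.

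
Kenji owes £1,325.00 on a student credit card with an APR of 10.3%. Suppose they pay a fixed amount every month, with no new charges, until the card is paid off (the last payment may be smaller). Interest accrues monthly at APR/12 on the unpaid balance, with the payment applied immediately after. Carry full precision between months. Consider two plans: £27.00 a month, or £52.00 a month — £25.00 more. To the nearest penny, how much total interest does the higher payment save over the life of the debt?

£225.84

Monthly rate r = 10.3%/12 = 0.858333% = 0.00858333.
At £27.00/mo: n = ⌈−ln(1 − rB₀/P)/ln(1+r)⌉ = 64 payments (last £26.50); total interest = total paid − £1,325.00 = £402.50.
At £52.00/mo: 29 payments (last £45.66); total interest £176.66.
Interest saved = £402.50 − £176.66 = £225.84.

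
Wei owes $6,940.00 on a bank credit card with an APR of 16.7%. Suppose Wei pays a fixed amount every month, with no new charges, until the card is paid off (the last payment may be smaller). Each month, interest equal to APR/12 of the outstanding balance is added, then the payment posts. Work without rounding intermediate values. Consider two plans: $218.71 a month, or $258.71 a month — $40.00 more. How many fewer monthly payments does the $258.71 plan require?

Monthly rate r = 16.7%/12 = 1.39167% = 0.0139167.
At $218.71/mo: n = ⌈−ln(1 − rB₀/P)/ln(1+r)⌉ = 43 payments (last $35.08); total interest = total paid − $6,940.00 = $2,280.90.
At $258.71/mo: 34 payments (last $210.59); total interest $1,808.02.
Payments saved = 43 − 34 = 9.

9 fewer payments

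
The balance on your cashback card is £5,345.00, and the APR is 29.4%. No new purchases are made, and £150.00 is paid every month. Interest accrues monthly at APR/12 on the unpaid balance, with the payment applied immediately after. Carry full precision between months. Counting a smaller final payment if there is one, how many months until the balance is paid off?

86 months

Monthly rate r = 29.4%/12 = 2.45% = 0.0245.
Recurrence: B ← B·(1+r) − £150.00.
Month 1: interest £130.95; balance after payment £5,325.95.
Month 2: interest £130.49; balance after payment £5,306.44.
Closed form: n = −ln(1 − rB₀/P)/ln(1+r) = −ln(0.12698)/ln(1.0245) ≈ 85.260, so the balance reaches zero during payment 86.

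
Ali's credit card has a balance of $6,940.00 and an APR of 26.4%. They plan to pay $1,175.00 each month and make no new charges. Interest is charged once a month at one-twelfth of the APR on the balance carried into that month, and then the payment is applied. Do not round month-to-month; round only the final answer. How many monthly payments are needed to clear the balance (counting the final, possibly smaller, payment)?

7 months

Monthly rate r = 26.4%/12 = 2.2% = 0.022.
Recurrence: B ← B·(1+r) − $1,175.00.
Month 1: interest $152.68; balance after payment $5,917.68.
Month 2: interest $130.19; balance after payment $4,872.87.
Closed form: n = −ln(1 − rB₀/P)/ln(1+r) = −ln(0.87006)/ln(1.022) ≈ 6.396, so the balance reaches zero during payment 7.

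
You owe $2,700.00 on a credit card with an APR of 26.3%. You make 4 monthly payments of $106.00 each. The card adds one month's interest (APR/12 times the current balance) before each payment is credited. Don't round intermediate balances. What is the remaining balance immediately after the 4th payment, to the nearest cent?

Monthly rate r = 26.3%/12 = 2.19167% = 0.0219167.
Each month: B ← B·(1+r) − $106.00.
Month 1: interest $59.18; balance after payment $2,653.18.
Month 2: interest $58.15; balance after payment $2,605.32.
Month 3: interest $57.10; balance after payment $2,556.42.
Month 4: interest $56.03; balance after payment $2,506.45.

$2,506.45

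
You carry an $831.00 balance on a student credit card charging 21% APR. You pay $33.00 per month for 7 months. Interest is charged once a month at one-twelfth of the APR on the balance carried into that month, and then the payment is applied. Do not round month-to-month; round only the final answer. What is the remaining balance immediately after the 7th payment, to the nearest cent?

$694.81

Monthly rate r = 21%/12 = 1.75% = 0.0175.
Each month: B ← B·(1+r) − $33.00.
Month 1: interest $14.54; balance after payment $812.54.
Month 2: interest $14.22; balance after payment $793.76.
Month 3: interest $13.89; balance after payment $774.65.
Month 4: interest $13.56; balance after payment $755.21.
Month 5: interest $13.22; balance after payment $735.43.
Month 6: interest $12.87; balance after payment $715.30.
Month 7: interest $12.52; balance after payment $694.81.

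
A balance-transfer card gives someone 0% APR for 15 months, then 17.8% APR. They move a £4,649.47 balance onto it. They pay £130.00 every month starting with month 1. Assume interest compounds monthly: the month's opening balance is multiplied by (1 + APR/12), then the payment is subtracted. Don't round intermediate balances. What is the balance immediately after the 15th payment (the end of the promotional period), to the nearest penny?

Promo months 1–15 at r₀ = 0%/12 = 0; months 16+ at r₁ = 17.8%/12 = 0.0148333.
After month 15 (no interest yet): B = £4,649.47 − 15·£130.00 = £2,699.47.

£2,699.47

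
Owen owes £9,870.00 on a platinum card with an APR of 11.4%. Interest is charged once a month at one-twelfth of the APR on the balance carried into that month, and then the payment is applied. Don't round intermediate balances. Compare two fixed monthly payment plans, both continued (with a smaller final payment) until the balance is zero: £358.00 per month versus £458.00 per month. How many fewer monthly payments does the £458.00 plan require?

8 fewer payments

Monthly rate r = 11.4%/12 = 0.95% = 0.0095.
At £358.00/mo: n = ⌈−ln(1 − rB₀/P)/ln(1+r)⌉ = 33 payments (last £42.93); total interest = total paid − £9,870.00 = £1,628.93.
At £458.00/mo: 25 payments (last £104.34); total interest £1,226.34.
Payments saved = 33 − 25 = 8.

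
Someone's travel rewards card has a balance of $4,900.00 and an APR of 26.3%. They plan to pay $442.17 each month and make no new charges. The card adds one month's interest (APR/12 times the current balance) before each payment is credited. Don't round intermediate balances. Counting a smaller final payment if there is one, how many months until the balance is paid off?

Monthly rate r = 26.3%/12 = 2.19167% = 0.0219167.
Recurrence: B ← B·(1+r) − $442.17.
Month 1: interest $107.39; balance after payment $4,565.22.
Month 2: interest $100.05; balance after payment $4,223.11.
Closed form: n = −ln(1 − rB₀/P)/ln(1+r) = −ln(0.75713)/ln(1.02192) ≈ 12.833, so the balance reaches zero during payment 13.

13 months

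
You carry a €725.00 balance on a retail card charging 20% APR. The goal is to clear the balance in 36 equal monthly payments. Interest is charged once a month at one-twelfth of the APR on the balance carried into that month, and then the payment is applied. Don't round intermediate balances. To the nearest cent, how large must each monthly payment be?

€26.94

Monthly rate r = 20%/12 = 1.66667% = 0.0166667.
Level-payment amortization: P = B₀·r / (1 − (1+r)^(−n)) = 725.00·0.0166667 / (1 − 1.01667^(−36)).
Denominator 1 − (1+r)^(−36) = 0.448467698.
P = 12.0833 / 0.448467698 ≈ 26.94.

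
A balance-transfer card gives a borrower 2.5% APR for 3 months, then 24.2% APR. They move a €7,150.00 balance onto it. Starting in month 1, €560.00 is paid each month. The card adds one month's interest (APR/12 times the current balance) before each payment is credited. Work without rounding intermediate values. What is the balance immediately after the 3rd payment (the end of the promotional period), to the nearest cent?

€5,511.28

Promo months 1–3 at r₀ = 2.5%/12 = 0.00208333; months 4+ at r₁ = 24.2%/12 = 0.0201667.
After month 3: iterate B ← B·(1+r₀) − €560.00 for 3 months → €5,511.28.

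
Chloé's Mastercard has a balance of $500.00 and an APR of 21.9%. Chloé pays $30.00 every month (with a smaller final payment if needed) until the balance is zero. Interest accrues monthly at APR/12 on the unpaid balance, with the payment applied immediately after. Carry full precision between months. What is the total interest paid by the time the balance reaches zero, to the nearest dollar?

$102

Monthly rate r = 21.9%/12 = 1.825% = 0.01825.
Payoff takes n = ⌈−ln(1 − rB₀/P)/ln(1+r)⌉ = ⌈20.052⌉ = 21 payments; the last is $1.57.
Total paid = 20·$30.00 + $1.57 = $601.57.
Total interest = total paid − principal = $601.57 − $500.00 = $101.57.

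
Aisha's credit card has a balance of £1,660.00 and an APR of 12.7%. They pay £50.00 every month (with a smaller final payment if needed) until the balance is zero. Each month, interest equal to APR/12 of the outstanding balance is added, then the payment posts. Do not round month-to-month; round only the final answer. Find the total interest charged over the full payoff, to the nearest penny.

Monthly rate r = 12.7%/12 = 1.05833% = 0.0105833.
Payoff takes n = ⌈−ln(1 − rB₀/P)/ln(1+r)⌉ = ⌈41.119⌉ = 42 payments; the last is £5.97.
Total paid = 41·£50.00 + £5.97 = £2,055.97.
Total interest = total paid − principal = £2,055.97 − £1,660.00 = £395.97.

£395.97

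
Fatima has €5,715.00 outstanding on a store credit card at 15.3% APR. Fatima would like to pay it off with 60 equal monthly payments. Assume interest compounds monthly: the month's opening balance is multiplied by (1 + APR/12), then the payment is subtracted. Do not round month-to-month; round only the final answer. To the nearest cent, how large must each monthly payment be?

€136.86

Monthly rate r = 15.3%/12 = 1.275% = 0.01275.
Level-payment amortization: P = B₀·r / (1 − (1+r)^(−n)) = 5715.00·0.01275 / (1 − 1.01275^(−60)).
Denominator 1 − (1+r)^(−60) = 0.532410351.
P = 72.8663 / 0.532410351 ≈ 136.86.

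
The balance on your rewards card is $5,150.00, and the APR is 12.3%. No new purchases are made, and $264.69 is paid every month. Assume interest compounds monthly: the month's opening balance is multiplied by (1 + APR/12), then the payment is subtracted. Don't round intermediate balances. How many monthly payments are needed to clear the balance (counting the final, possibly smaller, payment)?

Monthly rate r = 12.3%/12 = 1.025% = 0.01025.
Recurrence: B ← B·(1+r) − $264.69.
Month 1: interest $52.79; balance after payment $4,938.10.
Month 2: interest $50.62; balance after payment $4,724.02.
Closed form: n = −ln(1 − rB₀/P)/ln(1+r) = −ln(0.80057)/ln(1.01025) ≈ 21.812, so the balance reaches zero during payment 22.

22 payments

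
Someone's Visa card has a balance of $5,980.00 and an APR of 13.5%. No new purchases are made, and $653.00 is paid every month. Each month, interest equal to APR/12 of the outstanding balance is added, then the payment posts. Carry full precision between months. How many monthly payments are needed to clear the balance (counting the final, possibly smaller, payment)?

Monthly rate r = 13.5%/12 = 1.125% = 0.01125.
Recurrence: B ← B·(1+r) − $653.00.
Month 1: interest $67.27; balance after payment $5,394.27.
Month 2: interest $60.69; balance after payment $4,801.96.
Closed form: n = −ln(1 − rB₀/P)/ln(1+r) = −ln(0.89698)/ln(1.01125) ≈ 9.719, so the balance reaches zero during payment 10.

10 months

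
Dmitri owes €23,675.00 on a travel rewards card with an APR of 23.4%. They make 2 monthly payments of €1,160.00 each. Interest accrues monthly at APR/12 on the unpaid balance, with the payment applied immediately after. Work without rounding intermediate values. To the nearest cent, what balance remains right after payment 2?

€22,264.71

Monthly rate r = 23.4%/12 = 1.95% = 0.0195.
Each month: B ← B·(1+r) − €1,160.00.
Month 1: interest €461.66; balance after payment €22,976.66.
Month 2: interest €448.04; balance after payment €22,264.71.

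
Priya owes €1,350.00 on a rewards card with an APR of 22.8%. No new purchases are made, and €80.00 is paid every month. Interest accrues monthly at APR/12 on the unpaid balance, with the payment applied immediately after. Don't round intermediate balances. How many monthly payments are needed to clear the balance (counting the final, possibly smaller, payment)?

Monthly rate r = 22.8%/12 = 1.9% = 0.019.
Recurrence: B ← B·(1+r) − €80.00.
Month 1: interest €25.65; balance after payment €1,295.65.
Month 2: interest €24.62; balance after payment €1,240.27.
Closed form: n = −ln(1 − rB₀/P)/ln(1+r) = −ln(0.67938)/ln(1.019) ≈ 20.539, so the balance reaches zero during payment 21.

21 payments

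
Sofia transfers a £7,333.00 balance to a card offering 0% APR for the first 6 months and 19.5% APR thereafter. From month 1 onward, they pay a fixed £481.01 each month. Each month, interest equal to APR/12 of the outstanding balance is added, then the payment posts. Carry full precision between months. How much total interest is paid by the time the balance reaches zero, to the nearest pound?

£411

Promo months 1–6 at r₀ = 0%/12 = 0; months 7+ at r₁ = 19.5%/12 = 0.01625.
After month 6 (no interest yet): B = £7,333.00 − 6·£481.01 = £4,446.94.
Then at r₁ with £481.01/mo: n₂ = −ln(1 − r₁·B/P)/ln(1+r₁) ≈ 10.10 → 11 more payments.
Total paid = 16·£481.01 + £48.01 = £7,744.17; interest = £7,744.17 − £7,333.00 = £411.17.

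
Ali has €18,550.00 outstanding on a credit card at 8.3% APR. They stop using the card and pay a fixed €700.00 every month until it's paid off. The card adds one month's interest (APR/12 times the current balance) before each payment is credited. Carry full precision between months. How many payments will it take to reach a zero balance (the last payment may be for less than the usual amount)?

Monthly rate r = 8.3%/12 = 0.691667% = 0.00691667.
Recurrence: B ← B·(1+r) − €700.00.
Month 1: interest €128.30; balance after payment €17,978.30.
Month 2: interest €124.35; balance after payment €17,402.65.
Closed form: n = −ln(1 − rB₀/P)/ln(1+r) = −ln(0.81671)/ln(1.00692) ≈ 29.374, so the balance reaches zero during payment 30.

30 months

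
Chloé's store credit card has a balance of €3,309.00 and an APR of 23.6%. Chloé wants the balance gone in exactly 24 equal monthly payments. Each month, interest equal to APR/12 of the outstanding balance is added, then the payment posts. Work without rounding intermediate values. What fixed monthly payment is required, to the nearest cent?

€174.29

Monthly rate r = 23.6%/12 = 1.96667% = 0.0196667.
Level-payment amortization: P = B₀·r / (1 − (1+r)^(−n)) = 3309.00·0.0196667 / (1 − 1.01967^(−24)).
Denominator 1 − (1+r)^(−24) = 0.373382289.
P = 65.077 / 0.373382289 ≈ 174.29.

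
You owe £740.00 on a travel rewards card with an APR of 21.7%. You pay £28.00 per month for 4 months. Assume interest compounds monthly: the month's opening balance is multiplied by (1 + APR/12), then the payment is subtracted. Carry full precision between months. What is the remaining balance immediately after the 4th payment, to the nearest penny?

£679.92

Monthly rate r = 21.7%/12 = 1.80833% = 0.0180833.
Each month: B ← B·(1+r) − £28.00.
Month 1: interest £13.38; balance after payment £725.38.
Month 2: interest £13.12; balance after payment £710.50.
Month 3: interest £12.85; balance after payment £695.35.
Month 4: interest £12.57; balance after payment £679.92.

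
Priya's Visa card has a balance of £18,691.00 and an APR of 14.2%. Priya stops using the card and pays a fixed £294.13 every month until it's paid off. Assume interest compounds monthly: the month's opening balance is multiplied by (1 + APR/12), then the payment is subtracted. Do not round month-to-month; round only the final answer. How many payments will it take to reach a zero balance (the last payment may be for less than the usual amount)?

Monthly rate r = 14.2%/12 = 1.18333% = 0.0118333.
Recurrence: B ← B·(1+r) − £294.13.
Month 1: interest £221.18; balance after payment £18,618.05.
Month 2: interest £220.31; balance after payment £18,544.23.
Closed form: n = −ln(1 − rB₀/P)/ln(1+r) = −ln(0.24803)/ln(1.01183) ≈ 118.516, so the balance reaches zero during payment 119.

119 months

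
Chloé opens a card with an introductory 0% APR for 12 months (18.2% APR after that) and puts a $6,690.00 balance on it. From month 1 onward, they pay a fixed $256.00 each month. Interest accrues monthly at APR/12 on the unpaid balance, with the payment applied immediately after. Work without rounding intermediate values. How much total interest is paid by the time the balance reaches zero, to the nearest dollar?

$485

Promo months 1–12 at r₀ = 0%/12 = 0; months 13+ at r₁ = 18.2%/12 = 0.0151667.
After month 12 (no interest yet): B = $6,690.00 − 12·$256.00 = $3,618.00.
Then at r₁ with $256.00/mo: n₂ = −ln(1 − r₁·B/P)/ln(1+r₁) ≈ 16.03 → 17 more payments.
Total paid = 28·$256.00 + $6.79 = $7,174.79; interest = $7,174.79 − $6,690.00 = $484.79.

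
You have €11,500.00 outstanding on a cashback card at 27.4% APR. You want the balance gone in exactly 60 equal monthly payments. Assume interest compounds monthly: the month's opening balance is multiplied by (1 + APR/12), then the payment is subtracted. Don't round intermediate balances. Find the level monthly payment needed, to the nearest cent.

€353.91

Monthly rate r = 27.4%/12 = 2.28333% = 0.0228333.
Level-payment amortization: P = B₀·r / (1 − (1+r)^(−n)) = 11500.00·0.0228333 / (1 − 1.02283^(−60)).
Denominator 1 − (1+r)^(−60) = 0.741947764.
P = 262.583 / 0.741947764 ≈ 353.91.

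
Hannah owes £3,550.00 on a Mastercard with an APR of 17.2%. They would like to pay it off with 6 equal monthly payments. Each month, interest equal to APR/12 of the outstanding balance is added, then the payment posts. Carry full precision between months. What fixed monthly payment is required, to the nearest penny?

Monthly rate r = 17.2%/12 = 1.43333% = 0.0143333.
Level-payment amortization: P = B₀·r / (1 − (1+r)^(−n)) = 3550.00·0.0143333 / (1 − 1.01433^(−6)).
Denominator 1 − (1+r)^(−6) = 0.0818454005.
P = 50.8833 / 0.0818454005 ≈ 621.70.

£621.70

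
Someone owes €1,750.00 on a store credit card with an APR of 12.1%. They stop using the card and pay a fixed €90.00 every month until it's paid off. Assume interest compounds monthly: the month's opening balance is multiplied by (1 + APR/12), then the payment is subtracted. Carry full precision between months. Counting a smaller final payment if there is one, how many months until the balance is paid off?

Monthly rate r = 12.1%/12 = 1.00833% = 0.0100833.
Recurrence: B ← B·(1+r) − €90.00.
Month 1: interest €17.65; balance after payment €1,677.65.
Month 2: interest €16.92; balance after payment €1,604.56.
Closed form: n = −ln(1 − rB₀/P)/ln(1+r) = −ln(0.80394)/ln(1.01008) ≈ 21.752, so the balance reaches zero during payment 22.

22 months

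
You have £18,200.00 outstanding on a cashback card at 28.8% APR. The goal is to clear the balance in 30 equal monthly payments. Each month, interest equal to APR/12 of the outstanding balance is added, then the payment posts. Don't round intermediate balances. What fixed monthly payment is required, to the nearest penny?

Monthly rate r = 28.8%/12 = 2.4% = 0.024.
Level-payment amortization: P = B₀·r / (1 − (1+r)^(−n)) = 18200.00·0.024 / (1 − 1.024^(−30)).
Denominator 1 − (1+r)^(−30) = 0.509090653.
P = 436.8 / 0.509090653 ≈ 858.00.

£858.00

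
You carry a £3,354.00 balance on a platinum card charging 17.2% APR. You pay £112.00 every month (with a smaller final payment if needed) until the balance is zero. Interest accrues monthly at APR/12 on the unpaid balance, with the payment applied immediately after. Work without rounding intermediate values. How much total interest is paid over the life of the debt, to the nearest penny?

Monthly rate r = 17.2%/12 = 1.43333% = 0.0143333.
Payoff takes n = ⌈−ln(1 − rB₀/P)/ln(1+r)⌉ = ⌈39.403⌉ = 40 payments; the last is £45.37.
Total paid = 39·£112.00 + £45.37 = £4,413.37.
Total interest = total paid − principal = £4,413.37 − £3,354.00 = £1,059.37.

£1,059.37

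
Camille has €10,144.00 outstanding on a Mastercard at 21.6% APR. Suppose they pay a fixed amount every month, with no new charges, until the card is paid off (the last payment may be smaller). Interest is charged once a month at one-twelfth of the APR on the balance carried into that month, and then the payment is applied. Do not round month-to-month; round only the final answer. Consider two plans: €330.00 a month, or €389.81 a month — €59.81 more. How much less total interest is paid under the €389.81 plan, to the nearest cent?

€1,099.74

Monthly rate r = 21.6%/12 = 1.8% = 0.018.
At €330.00/mo: n = ⌈−ln(1 − rB₀/P)/ln(1+r)⌉ = 46 payments (last €57.62); total interest = total paid − €10,144.00 = €4,763.62.
At €389.81/mo: 36 payments (last €164.53); total interest €3,663.88.
Interest saved = €4,763.62 − €3,663.88 = €1,099.74.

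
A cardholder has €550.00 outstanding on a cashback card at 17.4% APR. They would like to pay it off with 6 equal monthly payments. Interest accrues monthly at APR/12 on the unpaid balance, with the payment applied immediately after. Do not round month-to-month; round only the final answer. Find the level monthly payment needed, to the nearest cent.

€96.37

Monthly rate r = 17.4%/12 = 1.45% = 0.0145.
Level-payment amortization: P = B₀·r / (1 − (1+r)^(−n)) = 550.00·0.0145 / (1 − 1.0145^(−6)).
Denominator 1 − (1+r)^(−6) = 0.0827500605.
P = 7.975 / 0.0827500605 ≈ 96.37.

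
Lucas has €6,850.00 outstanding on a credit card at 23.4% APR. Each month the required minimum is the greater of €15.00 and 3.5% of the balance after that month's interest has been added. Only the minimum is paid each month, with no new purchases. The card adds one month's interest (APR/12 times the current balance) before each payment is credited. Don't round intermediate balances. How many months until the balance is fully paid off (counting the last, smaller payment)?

Monthly rate r = 23.4%/12 = 1.95% = 0.0195.
While 3.5% of the post-interest balance exceeds €15.00, each month B ← (B·(1+r))·(1 − 0.035), i.e. B shrinks by the factor (1+r)·0.965 = 0.98382.
This holds for months 1–172. Entering month 173 the balance is €413.99; 3.5% of the post-interest balance is now below €15.00, so the flat €15.00 minimum applies from here.
From month 173 a fixed €15.00 at rate r clears €413.99 in 41 more payments. Total: 172 + 41 = 213 months.

213 months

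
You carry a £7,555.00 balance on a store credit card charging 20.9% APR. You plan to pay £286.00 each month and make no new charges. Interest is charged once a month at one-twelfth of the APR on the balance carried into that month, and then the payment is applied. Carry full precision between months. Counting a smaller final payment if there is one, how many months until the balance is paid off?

Monthly rate r = 20.9%/12 = 1.74167% = 0.0174167.
Recurrence: B ← B·(1+r) − £286.00.
Month 1: interest £131.58; balance after payment £7,400.58.
Month 2: interest £128.89; balance after payment £7,243.48.
Closed form: n = −ln(1 − rB₀/P)/ln(1+r) = −ln(0.53992)/ln(1.01742) ≈ 35.695, so the balance reaches zero during payment 36.

36 months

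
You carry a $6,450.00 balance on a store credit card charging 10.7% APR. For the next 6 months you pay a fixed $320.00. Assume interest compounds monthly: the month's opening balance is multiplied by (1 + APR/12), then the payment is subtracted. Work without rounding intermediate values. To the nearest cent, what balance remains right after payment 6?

Monthly rate r = 10.7%/12 = 0.891667% = 0.00891667.
Each month: B ← B·(1+r) − $320.00.
Month 1: interest $57.51; balance after payment $6,187.51.
Month 2: interest $55.17; balance after payment $5,922.68.
Month 3: interest $52.81; balance after payment $5,655.50.
Month 4: interest $50.43; balance after payment $5,385.92.
Month 5: interest $48.02; balance after payment $5,113.95.
Month 6: interest $45.60; balance after payment $4,839.55.

$4,839.55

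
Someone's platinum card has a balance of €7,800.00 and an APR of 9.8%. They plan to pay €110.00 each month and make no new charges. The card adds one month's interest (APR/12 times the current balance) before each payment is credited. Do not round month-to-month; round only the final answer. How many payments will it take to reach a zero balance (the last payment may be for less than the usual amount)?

107 months

Monthly rate r = 9.8%/12 = 0.816667% = 0.00816667.
Recurrence: B ← B·(1+r) − €110.00.
Month 1: interest €63.70; balance after payment €7,753.70.
Month 2: interest €63.32; balance after payment €7,707.02.
Closed form: n = −ln(1 − rB₀/P)/ln(1+r) = −ln(0.42091)/ln(1.00817) ≈ 106.392, so the balance reaches zero during payment 107.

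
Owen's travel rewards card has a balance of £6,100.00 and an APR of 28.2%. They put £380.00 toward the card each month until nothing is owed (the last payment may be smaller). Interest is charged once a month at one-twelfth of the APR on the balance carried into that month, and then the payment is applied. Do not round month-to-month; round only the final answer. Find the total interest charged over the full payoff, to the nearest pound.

Monthly rate r = 28.2%/12 = 2.35% = 0.0235.
Payoff takes n = ⌈−ln(1 − rB₀/P)/ln(1+r)⌉ = ⌈20.389⌉ = 21 payments; the last is £148.72.
Total paid = 20·£380.00 + £148.72 = £7,748.72.
Total interest = total paid − principal = £7,748.72 − £6,100.00 = £1,648.72.

£1,649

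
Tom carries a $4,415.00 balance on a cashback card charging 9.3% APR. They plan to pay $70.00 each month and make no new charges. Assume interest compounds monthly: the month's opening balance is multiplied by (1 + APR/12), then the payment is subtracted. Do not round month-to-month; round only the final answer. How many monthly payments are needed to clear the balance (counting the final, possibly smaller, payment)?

Monthly rate r = 9.3%/12 = 0.775% = 0.00775.
Recurrence: B ← B·(1+r) − $70.00.
Month 1: interest $34.22; balance after payment $4,379.22.
Month 2: interest $33.94; balance after payment $4,343.16.
Closed form: n = −ln(1 − rB₀/P)/ln(1+r) = −ln(0.5112)/ln(1.00775) ≈ 86.916, so the balance reaches zero during payment 87.

87 months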